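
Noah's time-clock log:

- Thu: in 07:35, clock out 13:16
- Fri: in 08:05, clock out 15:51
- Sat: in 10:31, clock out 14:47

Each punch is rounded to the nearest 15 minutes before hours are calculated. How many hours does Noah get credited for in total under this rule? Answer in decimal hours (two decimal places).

17.75 hours

Thu: in 07:35→07:30, out 13:16→13:15; 5 h 45 min
Fri: in 08:05→08:00, out 15:51→15:45; 7 h 45 min
Sat: in 10:31→10:30, out 14:47→14:45; 4 h 15 min
Total credited: 17 h 45 min.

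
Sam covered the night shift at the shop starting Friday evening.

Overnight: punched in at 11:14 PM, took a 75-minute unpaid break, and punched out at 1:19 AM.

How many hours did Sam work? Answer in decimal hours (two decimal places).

Overnight: 11:14 PM → midnight = 0 h 46 min; midnight → 1:19 AM = 1 h 19 min; span 2 h 5 min; less 75 min break → 0 h 50 min

0.83 hours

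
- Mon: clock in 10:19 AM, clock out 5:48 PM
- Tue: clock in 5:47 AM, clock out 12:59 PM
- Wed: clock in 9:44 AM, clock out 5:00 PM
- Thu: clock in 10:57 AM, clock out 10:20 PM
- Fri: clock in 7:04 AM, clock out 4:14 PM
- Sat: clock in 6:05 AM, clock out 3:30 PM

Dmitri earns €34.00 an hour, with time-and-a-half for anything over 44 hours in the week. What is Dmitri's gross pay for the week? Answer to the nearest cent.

€1899.75

Mon: 10:19 AM–5:48 PM = 7 h 29 min
Tue: 5:47 AM–12:59 PM = 7 h 12 min
Wed: 9:44 AM–5:00 PM = 7 h 16 min
Thu: 10:57 AM–10:20 PM = 11 h 23 min
Fri: 7:04 AM–4:14 PM = 9 h 10 min
Sat: 6:05 AM–3:30 PM = 9 h 25 min
Total worked: 51 h 55 min = 3115 min.
Regular 44 h 0 min = 2640 min at €34.00/h; overtime 7 h 55 min = 475 min at €51.00/h.
Pay = (2640 × €34.00 + 475 × €51.00) ÷ 60 = €1899.75.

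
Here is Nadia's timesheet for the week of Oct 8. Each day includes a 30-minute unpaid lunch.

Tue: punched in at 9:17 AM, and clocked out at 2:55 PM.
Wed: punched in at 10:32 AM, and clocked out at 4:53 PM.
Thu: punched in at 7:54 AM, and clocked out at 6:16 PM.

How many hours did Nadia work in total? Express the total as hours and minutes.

20 h 51 min

Tue: 9:17 AM–2:55 PM = 5 h 38 min; less 30 min break → 5 h 8 min
Wed: 10:32 AM–4:53 PM = 6 h 21 min; less 30 min break → 5 h 51 min
Thu: 7:54 AM–6:16 PM = 10 h 22 min; less 30 min break → 9 h 52 min
Total: 5 h 8 min + 5 h 51 min + 9 h 52 min = 20 h 51 min.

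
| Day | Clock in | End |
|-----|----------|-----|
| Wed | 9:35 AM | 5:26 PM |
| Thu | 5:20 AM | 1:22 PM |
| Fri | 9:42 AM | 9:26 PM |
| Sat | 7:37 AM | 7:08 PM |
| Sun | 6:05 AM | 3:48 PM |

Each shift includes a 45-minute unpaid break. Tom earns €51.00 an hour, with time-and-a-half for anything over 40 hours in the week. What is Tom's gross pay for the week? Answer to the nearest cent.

Wed: 9:35 AM–5:26 PM = 7 h 51 min; less 45 min break → 7 h 6 min
Thu: 5:20 AM–1:22 PM = 8 h 2 min; less 45 min break → 7 h 17 min
Fri: 9:42 AM–9:26 PM = 11 h 44 min; less 45 min break → 10 h 59 min
Sat: 7:37 AM–7:08 PM = 11 h 31 min; less 45 min break → 10 h 46 min
Sun: 6:05 AM–3:48 PM = 9 h 43 min; less 45 min break → 8 h 58 min
Total worked: 45 h 6 min = 2706 min.
Regular 40 h 0 min = 2400 min at €51.00/h; overtime 5 h 6 min = 306 min at €76.50/h.
Pay = (2400 × €51.00 + 306 × €76.50) ÷ 60 = €2430.15.

€2430.15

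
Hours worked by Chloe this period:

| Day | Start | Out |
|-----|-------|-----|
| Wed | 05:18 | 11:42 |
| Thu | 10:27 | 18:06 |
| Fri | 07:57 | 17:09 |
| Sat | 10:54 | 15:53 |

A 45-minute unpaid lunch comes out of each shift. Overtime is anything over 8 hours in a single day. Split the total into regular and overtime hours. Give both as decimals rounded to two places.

Wed: 05:18–11:42 = 6 h 24 min; less 45 min break → 5 h 39 min
Thu: 10:27–18:06 = 7 h 39 min; less 45 min break → 6 h 54 min
Fri: 07:57–17:09 = 9 h 12 min; less 45 min break → 8 h 27 min
Sat: 10:54–15:53 = 4 h 59 min; less 45 min break → 4 h 14 min
Wed reg 5 h 39 min / OT 0 h 0 min; Thu reg 6 h 54 min / OT 0 h 0 min; Fri reg 8 h 0 min / OT 0 h 27 min; Sat reg 4 h 14 min / OT 0 h 0 min.
Totals: regular 24 h 47 min, overtime 0 h 27 min.

Regular 24.78 hours, overtime 0.45 hours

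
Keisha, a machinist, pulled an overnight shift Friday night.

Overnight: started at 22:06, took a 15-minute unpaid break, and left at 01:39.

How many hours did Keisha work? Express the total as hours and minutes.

3 h 18 min

Overnight: 22:06 → midnight = 1 h 54 min; midnight → 01:39 = 1 h 39 min; span 3 h 33 min; less 15 min break → 3 h 18 min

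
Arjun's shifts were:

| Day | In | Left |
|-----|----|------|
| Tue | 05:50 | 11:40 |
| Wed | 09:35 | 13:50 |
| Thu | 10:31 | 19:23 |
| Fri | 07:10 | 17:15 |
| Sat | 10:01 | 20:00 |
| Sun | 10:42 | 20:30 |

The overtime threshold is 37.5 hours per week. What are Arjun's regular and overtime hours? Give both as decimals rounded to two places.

Tue: 05:50–11:40 = 5 h 50 min
Wed: 09:35–13:50 = 4 h 15 min
Thu: 10:31–19:23 = 8 h 52 min
Fri: 07:10–17:15 = 10 h 5 min
Sat: 10:01–20:00 = 9 h 59 min
Sun: 10:42–20:30 = 9 h 48 min
Total worked: 48 h 49 min = 48.82 h.
Threshold 37.5 h → overtime 11 h 19 min, regular 37 h 30 min.

Regular 37.50 hours, overtime 11.32 hours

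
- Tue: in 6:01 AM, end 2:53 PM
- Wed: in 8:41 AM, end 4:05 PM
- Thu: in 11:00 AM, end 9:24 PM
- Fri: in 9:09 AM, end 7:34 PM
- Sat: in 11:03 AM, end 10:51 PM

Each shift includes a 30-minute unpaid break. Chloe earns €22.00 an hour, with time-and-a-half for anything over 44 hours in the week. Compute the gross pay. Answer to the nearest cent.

€1046.65

Tue: 6:01 AM–2:53 PM = 8 h 52 min; less 30 min break → 8 h 22 min
Wed: 8:41 AM–4:05 PM = 7 h 24 min; less 30 min break → 6 h 54 min
Thu: 11:00 AM–9:24 PM = 10 h 24 min; less 30 min break → 9 h 54 min
Fri: 9:09 AM–7:34 PM = 10 h 25 min; less 30 min break → 9 h 55 min
Sat: 11:03 AM–10:51 PM = 11 h 48 min; less 30 min break → 11 h 18 min
Total worked: 46 h 23 min = 2783 min.
Regular 44 h 0 min = 2640 min at €22.00/h; overtime 2 h 23 min = 143 min at €33.00/h.
Pay = (2640 × €22.00 + 143 × €33.00) ÷ 60 = €1046.65.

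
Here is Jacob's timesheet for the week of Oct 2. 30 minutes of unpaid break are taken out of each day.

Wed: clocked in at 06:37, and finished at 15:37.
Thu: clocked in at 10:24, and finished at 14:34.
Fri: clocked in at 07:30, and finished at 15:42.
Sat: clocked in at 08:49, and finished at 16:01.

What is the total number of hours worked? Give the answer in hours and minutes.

Wed: 06:37–15:37 = 9 h 0 min; less 30 min break → 8 h 30 min
Thu: 10:24–14:34 = 4 h 10 min; less 30 min break → 3 h 40 min
Fri: 07:30–15:42 = 8 h 12 min; less 30 min break → 7 h 42 min
Sat: 08:49–16:01 = 7 h 12 min; less 30 min break → 6 h 42 min
Total: 8 h 30 min + 3 h 40 min + 7 h 42 min + 6 h 42 min = 26 h 34 min.

26 h 34 min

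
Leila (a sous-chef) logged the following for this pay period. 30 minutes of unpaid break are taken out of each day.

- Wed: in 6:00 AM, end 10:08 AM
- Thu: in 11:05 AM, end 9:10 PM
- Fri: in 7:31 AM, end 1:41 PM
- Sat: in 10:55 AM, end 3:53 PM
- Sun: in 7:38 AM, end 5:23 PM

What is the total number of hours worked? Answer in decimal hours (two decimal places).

Wed: 6:00 AM–10:08 AM = 4 h 8 min; less 30 min break → 3 h 38 min
Thu: 11:05 AM–9:10 PM = 10 h 5 min; less 30 min break → 9 h 35 min
Fri: 7:31 AM–1:41 PM = 6 h 10 min; less 30 min break → 5 h 40 min
Sat: 10:55 AM–3:53 PM = 4 h 58 min; less 30 min break → 4 h 28 min
Sun: 7:38 AM–5:23 PM = 9 h 45 min; less 30 min break → 9 h 15 min
Total: 3 h 38 min + 9 h 35 min + 5 h 40 min + 4 h 28 min + 9 h 15 min = 32 h 36 min.

32.60 hours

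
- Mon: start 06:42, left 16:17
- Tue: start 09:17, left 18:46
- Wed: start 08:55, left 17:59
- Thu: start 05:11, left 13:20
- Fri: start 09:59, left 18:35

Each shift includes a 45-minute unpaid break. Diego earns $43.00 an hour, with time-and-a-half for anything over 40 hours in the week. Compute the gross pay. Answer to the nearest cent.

$1793.10

Mon: 06:42–16:17 = 9 h 35 min; less 45 min break → 8 h 50 min
Tue: 09:17–18:46 = 9 h 29 min; less 45 min break → 8 h 44 min
Wed: 08:55–17:59 = 9 h 4 min; less 45 min break → 8 h 19 min
Thu: 05:11–13:20 = 8 h 9 min; less 45 min break → 7 h 24 min
Fri: 09:59–18:35 = 8 h 36 min; less 45 min break → 7 h 51 min
Total worked: 41 h 8 min = 2468 min.
Regular 40 h 0 min = 2400 min at $43.00/h; overtime 1 h 8 min = 68 min at $64.50/h.
Pay = (2400 × $43.00 + 68 × $64.50) ÷ 60 = $1793.10.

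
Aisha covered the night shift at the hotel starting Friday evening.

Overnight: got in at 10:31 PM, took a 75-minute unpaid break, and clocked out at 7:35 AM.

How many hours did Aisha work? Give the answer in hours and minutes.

Overnight: 10:31 PM → midnight = 1 h 29 min; midnight → 7:35 AM = 7 h 35 min; span 9 h 4 min; less 75 min break → 7 h 49 min

7 h 49 min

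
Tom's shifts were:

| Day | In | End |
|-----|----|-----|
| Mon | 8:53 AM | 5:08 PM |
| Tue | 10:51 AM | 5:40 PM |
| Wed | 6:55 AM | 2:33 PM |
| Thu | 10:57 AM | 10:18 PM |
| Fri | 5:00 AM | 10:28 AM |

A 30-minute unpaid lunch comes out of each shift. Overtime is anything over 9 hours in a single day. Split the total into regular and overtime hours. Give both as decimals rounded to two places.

Regular 35.17 hours, overtime 1.85 hours

Mon: 8:53 AM–5:08 PM = 8 h 15 min; less 30 min break → 7 h 45 min
Tue: 10:51 AM–5:40 PM = 6 h 49 min; less 30 min break → 6 h 19 min
Wed: 6:55 AM–2:33 PM = 7 h 38 min; less 30 min break → 7 h 8 min
Thu: 10:57 AM–10:18 PM = 11 h 21 min; less 30 min break → 10 h 51 min
Fri: 5:00 AM–10:28 AM = 5 h 28 min; less 30 min break → 4 h 58 min
Mon reg 7 h 45 min / OT 0 h 0 min; Tue reg 6 h 19 min / OT 0 h 0 min; Wed reg 7 h 8 min / OT 0 h 0 min; Thu reg 9 h 0 min / OT 1 h 51 min; Fri reg 4 h 58 min / OT 0 h 0 min.
Totals: regular 35 h 10 min, overtime 1 h 51 min.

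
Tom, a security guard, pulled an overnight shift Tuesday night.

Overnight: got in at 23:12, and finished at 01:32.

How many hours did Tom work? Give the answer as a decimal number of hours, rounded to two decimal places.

Overnight: 23:12 → midnight = 0 h 48 min; midnight → 01:32 = 1 h 32 min; span 2 h 20 min

2.33 hours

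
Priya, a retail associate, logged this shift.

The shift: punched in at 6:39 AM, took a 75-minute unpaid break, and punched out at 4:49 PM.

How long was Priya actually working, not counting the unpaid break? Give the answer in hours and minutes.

The shift: 6:39 AM–4:49 PM = 10 h 10 min; less 75 min break → 8 h 55 min

8 h 55 min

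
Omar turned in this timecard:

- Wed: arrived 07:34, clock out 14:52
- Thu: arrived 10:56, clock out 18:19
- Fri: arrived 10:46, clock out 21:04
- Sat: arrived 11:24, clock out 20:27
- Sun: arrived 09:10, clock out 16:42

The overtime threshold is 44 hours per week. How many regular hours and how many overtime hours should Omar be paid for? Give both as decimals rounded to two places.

Wed: 07:34–14:52 = 7 h 18 min
Thu: 10:56–18:19 = 7 h 23 min
Fri: 10:46–21:04 = 10 h 18 min
Sat: 11:24–20:27 = 9 h 3 min
Sun: 09:10–16:42 = 7 h 32 min
Total worked: 41 h 34 min = 41.57 h.
Threshold 44 h → overtime 0 h 0 min, regular 41 h 34 min.

Regular 41.57 hours, overtime 0.00 hours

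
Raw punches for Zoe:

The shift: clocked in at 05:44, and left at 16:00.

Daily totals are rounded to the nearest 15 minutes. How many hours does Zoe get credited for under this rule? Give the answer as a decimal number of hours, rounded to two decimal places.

The shift: 05:44–16:00 = 10 h 16 min → rounds to 10 h 15 min

10.25 hours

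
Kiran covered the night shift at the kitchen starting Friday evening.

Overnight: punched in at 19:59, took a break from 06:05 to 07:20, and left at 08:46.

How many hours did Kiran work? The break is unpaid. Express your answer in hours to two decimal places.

Overnight: 19:59 → midnight = 4 h 1 min; midnight → 08:46 = 8 h 46 min; span 12 h 47 min; less 75 min break → 11 h 32 min

11.53 hours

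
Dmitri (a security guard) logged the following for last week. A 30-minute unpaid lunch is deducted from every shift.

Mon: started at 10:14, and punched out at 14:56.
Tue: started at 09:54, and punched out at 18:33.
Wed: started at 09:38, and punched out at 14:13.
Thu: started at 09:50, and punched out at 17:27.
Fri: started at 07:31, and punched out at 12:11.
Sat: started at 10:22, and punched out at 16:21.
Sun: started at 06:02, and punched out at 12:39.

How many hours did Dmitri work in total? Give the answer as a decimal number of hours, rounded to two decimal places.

39.32 hours

Mon: 10:14–14:56 = 4 h 42 min; less 30 min break → 4 h 12 min
Tue: 09:54–18:33 = 8 h 39 min; less 30 min break → 8 h 9 min
Wed: 09:38–14:13 = 4 h 35 min; less 30 min break → 4 h 5 min
Thu: 09:50–17:27 = 7 h 37 min; less 30 min break → 7 h 7 min
Fri: 07:31–12:11 = 4 h 40 min; less 30 min break → 4 h 10 min
Sat: 10:22–16:21 = 5 h 59 min; less 30 min break → 5 h 29 min
Sun: 06:02–12:39 = 6 h 37 min; less 30 min break → 6 h 7 min
Total: 4 h 12 min + 8 h 9 min + 4 h 5 min + 7 h 7 min + 4 h 10 min + 5 h 29 min + 6 h 7 min = 39 h 19 min.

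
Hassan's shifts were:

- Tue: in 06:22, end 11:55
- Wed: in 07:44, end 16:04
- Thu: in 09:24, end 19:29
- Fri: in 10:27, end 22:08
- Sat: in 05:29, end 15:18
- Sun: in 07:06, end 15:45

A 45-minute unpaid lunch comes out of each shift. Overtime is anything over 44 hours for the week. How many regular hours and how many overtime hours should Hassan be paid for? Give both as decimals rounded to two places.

Tue: 06:22–11:55 = 5 h 33 min; less 45 min break → 4 h 48 min
Wed: 07:44–16:04 = 8 h 20 min; less 45 min break → 7 h 35 min
Thu: 09:24–19:29 = 10 h 5 min; less 45 min break → 9 h 20 min
Fri: 10:27–22:08 = 11 h 41 min; less 45 min break → 10 h 56 min
Sat: 05:29–15:18 = 9 h 49 min; less 45 min break → 9 h 4 min
Sun: 07:06–15:45 = 8 h 39 min; less 45 min break → 7 h 54 min
Total worked: 49 h 37 min = 49.62 h.
Threshold 44 h → overtime 5 h 37 min, regular 44 h 0 min.

Regular 44.00 hours, overtime 5.62 hours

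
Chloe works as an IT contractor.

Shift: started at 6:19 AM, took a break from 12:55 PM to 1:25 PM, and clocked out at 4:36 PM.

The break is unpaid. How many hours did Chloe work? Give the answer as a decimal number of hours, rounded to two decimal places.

9.78 hours

Shift: 6:19 AM–4:36 PM = 10 h 17 min; less 30 min break → 9 h 47 min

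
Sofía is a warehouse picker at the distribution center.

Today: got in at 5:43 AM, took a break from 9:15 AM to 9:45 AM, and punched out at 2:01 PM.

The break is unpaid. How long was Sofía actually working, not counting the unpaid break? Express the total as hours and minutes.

7 h 48 min

Today: 5:43 AM–2:01 PM = 8 h 18 min; less 30 min break → 7 h 48 min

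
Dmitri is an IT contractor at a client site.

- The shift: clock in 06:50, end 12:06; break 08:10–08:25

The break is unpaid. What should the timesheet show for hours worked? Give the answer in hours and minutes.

5 h 1 min

The shift: 06:50–12:06 = 5 h 16 min; less 15 min break → 5 h 1 min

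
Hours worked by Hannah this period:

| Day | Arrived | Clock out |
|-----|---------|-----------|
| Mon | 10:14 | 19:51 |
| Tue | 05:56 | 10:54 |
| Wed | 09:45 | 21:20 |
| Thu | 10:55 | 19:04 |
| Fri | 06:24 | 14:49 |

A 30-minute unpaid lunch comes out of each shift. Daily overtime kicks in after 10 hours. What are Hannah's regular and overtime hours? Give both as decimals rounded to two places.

Regular 39.15 hours, overtime 1.08 hours

Mon: 10:14–19:51 = 9 h 37 min; less 30 min break → 9 h 7 min
Tue: 05:56–10:54 = 4 h 58 min; less 30 min break → 4 h 28 min
Wed: 09:45–21:20 = 11 h 35 min; less 30 min break → 11 h 5 min
Thu: 10:55–19:04 = 8 h 9 min; less 30 min break → 7 h 39 min
Fri: 06:24–14:49 = 8 h 25 min; less 30 min break → 7 h 55 min
Mon reg 9 h 7 min / OT 0 h 0 min; Tue reg 4 h 28 min / OT 0 h 0 min; Wed reg 10 h 0 min / OT 1 h 5 min; Thu reg 7 h 39 min / OT 0 h 0 min; Fri reg 7 h 55 min / OT 0 h 0 min.
Totals: regular 39 h 9 min, overtime 1 h 5 min.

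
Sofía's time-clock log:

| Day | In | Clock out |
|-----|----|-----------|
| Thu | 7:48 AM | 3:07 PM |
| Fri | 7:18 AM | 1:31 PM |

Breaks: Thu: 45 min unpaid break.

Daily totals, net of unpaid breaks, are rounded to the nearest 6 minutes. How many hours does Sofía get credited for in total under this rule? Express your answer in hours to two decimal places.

12.80 hours

Thu: 7:48 AM–3:07 PM = 7 h 19 min − 45 min = 6 h 34 min → rounds to 6 h 36 min
Fri: 7:18 AM–1:31 PM = 6 h 13 min → rounds to 6 h 12 min
Total credited: 12 h 48 min.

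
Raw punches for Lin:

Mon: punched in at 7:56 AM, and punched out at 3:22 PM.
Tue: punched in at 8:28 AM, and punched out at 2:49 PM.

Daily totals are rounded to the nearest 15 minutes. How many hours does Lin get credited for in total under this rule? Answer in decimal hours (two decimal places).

13.75 hours

Mon: 7:56 AM–3:22 PM = 7 h 26 min → rounds to 7 h 30 min
Tue: 8:28 AM–2:49 PM = 6 h 21 min → rounds to 6 h 15 min
Total credited: 13 h 45 min.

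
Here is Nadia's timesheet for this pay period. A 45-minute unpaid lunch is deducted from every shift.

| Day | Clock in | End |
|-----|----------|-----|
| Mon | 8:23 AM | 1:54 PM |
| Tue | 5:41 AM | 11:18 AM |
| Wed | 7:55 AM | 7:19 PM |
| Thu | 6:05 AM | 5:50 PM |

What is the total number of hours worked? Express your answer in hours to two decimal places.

31.28 hours

Mon: 8:23 AM–1:54 PM = 5 h 31 min; less 45 min break → 4 h 46 min
Tue: 5:41 AM–11:18 AM = 5 h 37 min; less 45 min break → 4 h 52 min
Wed: 7:55 AM–7:19 PM = 11 h 24 min; less 45 min break → 10 h 39 min
Thu: 6:05 AM–5:50 PM = 11 h 45 min; less 45 min break → 11 h 0 min
Total: 4 h 46 min + 4 h 52 min + 10 h 39 min + 11 h 0 min = 31 h 17 min.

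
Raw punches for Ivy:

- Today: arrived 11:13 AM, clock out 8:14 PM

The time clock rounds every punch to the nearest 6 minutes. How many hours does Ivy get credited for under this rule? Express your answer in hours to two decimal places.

Today: in 11:13 AM→11:12 AM, out 8:14 PM→8:12 PM; 9 h 0 min

9.00 hours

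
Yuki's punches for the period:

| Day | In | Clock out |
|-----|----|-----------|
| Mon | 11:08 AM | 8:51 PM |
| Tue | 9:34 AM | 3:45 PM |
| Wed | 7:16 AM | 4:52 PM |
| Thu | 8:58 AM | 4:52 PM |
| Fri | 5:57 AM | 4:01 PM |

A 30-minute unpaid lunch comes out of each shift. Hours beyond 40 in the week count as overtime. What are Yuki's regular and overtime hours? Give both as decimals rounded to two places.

Mon: 11:08 AM–8:51 PM = 9 h 43 min; less 30 min break → 9 h 13 min
Tue: 9:34 AM–3:45 PM = 6 h 11 min; less 30 min break → 5 h 41 min
Wed: 7:16 AM–4:52 PM = 9 h 36 min; less 30 min break → 9 h 6 min
Thu: 8:58 AM–4:52 PM = 7 h 54 min; less 30 min break → 7 h 24 min
Fri: 5:57 AM–4:01 PM = 10 h 4 min; less 30 min break → 9 h 34 min
Total worked: 40 h 58 min = 40.97 h.
Threshold 40 h → overtime 0 h 58 min, regular 40 h 0 min.

Regular 40.00 hours, overtime 0.97 hours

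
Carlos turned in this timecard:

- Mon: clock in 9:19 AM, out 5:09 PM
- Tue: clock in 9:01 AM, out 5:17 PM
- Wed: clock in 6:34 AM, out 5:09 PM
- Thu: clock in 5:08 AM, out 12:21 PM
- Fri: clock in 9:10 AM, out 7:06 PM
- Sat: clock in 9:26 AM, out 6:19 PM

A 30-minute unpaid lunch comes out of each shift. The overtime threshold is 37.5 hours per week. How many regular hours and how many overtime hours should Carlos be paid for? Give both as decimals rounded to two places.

Mon: 9:19 AM–5:09 PM = 7 h 50 min; less 30 min break → 7 h 20 min
Tue: 9:01 AM–5:17 PM = 8 h 16 min; less 30 min break → 7 h 46 min
Wed: 6:34 AM–5:09 PM = 10 h 35 min; less 30 min break → 10 h 5 min
Thu: 5:08 AM–12:21 PM = 7 h 13 min; less 30 min break → 6 h 43 min
Fri: 9:10 AM–7:06 PM = 9 h 56 min; less 30 min break → 9 h 26 min
Sat: 9:26 AM–6:19 PM = 8 h 53 min; less 30 min break → 8 h 23 min
Total worked: 49 h 43 min = 49.72 h.
Threshold 37.5 h → overtime 12 h 13 min, regular 37 h 30 min.

Regular 37.50 hours, overtime 12.22 hours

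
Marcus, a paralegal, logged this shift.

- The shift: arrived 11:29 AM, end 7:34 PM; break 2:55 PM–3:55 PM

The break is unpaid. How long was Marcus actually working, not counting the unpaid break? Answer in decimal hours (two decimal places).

7.08 hours

The shift: 11:29 AM–7:34 PM = 8 h 5 min; less 60 min break → 7 h 5 min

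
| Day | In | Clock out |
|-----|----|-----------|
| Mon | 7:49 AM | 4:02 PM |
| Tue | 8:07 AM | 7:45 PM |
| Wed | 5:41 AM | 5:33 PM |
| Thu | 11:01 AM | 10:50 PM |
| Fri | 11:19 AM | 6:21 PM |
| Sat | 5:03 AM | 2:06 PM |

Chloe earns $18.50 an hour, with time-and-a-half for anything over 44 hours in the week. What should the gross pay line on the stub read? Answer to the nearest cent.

Mon: 7:49 AM–4:02 PM = 8 h 13 min
Tue: 8:07 AM–7:45 PM = 11 h 38 min
Wed: 5:41 AM–5:33 PM = 11 h 52 min
Thu: 11:01 AM–10:50 PM = 11 h 49 min
Fri: 11:19 AM–6:21 PM = 7 h 2 min
Sat: 5:03 AM–2:06 PM = 9 h 3 min
Total worked: 59 h 37 min = 3577 min.
Regular 44 h 0 min = 2640 min at $18.50/h; overtime 15 h 37 min = 937 min at $27.75/h.
Pay = (2640 × $18.50 + 937 × $27.75) ÷ 60 = $1247.36.

$1247.36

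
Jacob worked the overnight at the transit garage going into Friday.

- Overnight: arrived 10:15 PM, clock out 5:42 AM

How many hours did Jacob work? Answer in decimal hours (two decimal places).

Overnight: 10:15 PM → midnight = 1 h 45 min; midnight → 5:42 AM = 5 h 42 min; span 7 h 27 min

7.45 hours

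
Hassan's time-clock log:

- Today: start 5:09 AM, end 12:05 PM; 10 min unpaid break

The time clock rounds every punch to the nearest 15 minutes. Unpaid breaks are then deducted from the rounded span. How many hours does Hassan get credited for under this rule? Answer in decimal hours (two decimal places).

6.58 hours

Today: in 5:09 AM→5:15 AM, out 12:05 PM→12:00 PM; 6 h 45 min − 10 min = 6 h 35 min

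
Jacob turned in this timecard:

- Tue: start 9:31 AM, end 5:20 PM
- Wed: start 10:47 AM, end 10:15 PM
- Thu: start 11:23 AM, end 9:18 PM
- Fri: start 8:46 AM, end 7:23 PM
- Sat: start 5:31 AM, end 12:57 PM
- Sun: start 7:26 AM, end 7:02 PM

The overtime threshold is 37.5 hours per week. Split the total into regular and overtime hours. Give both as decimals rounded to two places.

Regular 37.50 hours, overtime 21.35 hours

Tue: 9:31 AM–5:20 PM = 7 h 49 min
Wed: 10:47 AM–10:15 PM = 11 h 28 min
Thu: 11:23 AM–9:18 PM = 9 h 55 min
Fri: 8:46 AM–7:23 PM = 10 h 37 min
Sat: 5:31 AM–12:57 PM = 7 h 26 min
Sun: 7:26 AM–7:02 PM = 11 h 36 min
Total worked: 58 h 51 min = 58.85 h.
Threshold 37.5 h → overtime 21 h 21 min, regular 37 h 30 min.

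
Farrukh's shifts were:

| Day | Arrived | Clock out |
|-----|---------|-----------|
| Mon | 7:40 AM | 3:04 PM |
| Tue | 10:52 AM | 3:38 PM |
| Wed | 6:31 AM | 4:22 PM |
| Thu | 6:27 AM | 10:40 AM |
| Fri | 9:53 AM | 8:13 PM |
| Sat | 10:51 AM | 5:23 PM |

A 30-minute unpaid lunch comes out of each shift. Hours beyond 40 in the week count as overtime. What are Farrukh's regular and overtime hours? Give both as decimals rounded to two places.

Mon: 7:40 AM–3:04 PM = 7 h 24 min; less 30 min break → 6 h 54 min
Tue: 10:52 AM–3:38 PM = 4 h 46 min; less 30 min break → 4 h 16 min
Wed: 6:31 AM–4:22 PM = 9 h 51 min; less 30 min break → 9 h 21 min
Thu: 6:27 AM–10:40 AM = 4 h 13 min; less 30 min break → 3 h 43 min
Fri: 9:53 AM–8:13 PM = 10 h 20 min; less 30 min break → 9 h 50 min
Sat: 10:51 AM–5:23 PM = 6 h 32 min; less 30 min break → 6 h 2 min
Total worked: 40 h 6 min = 40.10 h.
Threshold 40 h → overtime 0 h 6 min, regular 40 h 0 min.

Regular 40.00 hours, overtime 0.10 hours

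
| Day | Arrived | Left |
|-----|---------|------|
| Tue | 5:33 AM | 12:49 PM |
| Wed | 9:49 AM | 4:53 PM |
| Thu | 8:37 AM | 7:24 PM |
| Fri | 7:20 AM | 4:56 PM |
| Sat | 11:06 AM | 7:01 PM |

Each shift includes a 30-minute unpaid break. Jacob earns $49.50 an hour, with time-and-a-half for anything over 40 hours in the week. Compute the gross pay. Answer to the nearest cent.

Tue: 5:33 AM–12:49 PM = 7 h 16 min; less 30 min break → 6 h 46 min
Wed: 9:49 AM–4:53 PM = 7 h 4 min; less 30 min break → 6 h 34 min
Thu: 8:37 AM–7:24 PM = 10 h 47 min; less 30 min break → 10 h 17 min
Fri: 7:20 AM–4:56 PM = 9 h 36 min; less 30 min break → 9 h 6 min
Sat: 11:06 AM–7:01 PM = 7 h 55 min; less 30 min break → 7 h 25 min
Total worked: 40 h 8 min = 2408 min.
Regular 40 h 0 min = 2400 min at $49.50/h; overtime 0 h 8 min = 8 min at $74.25/h.
Pay = (2400 × $49.50 + 8 × $74.25) ÷ 60 = $1989.90.

$1989.90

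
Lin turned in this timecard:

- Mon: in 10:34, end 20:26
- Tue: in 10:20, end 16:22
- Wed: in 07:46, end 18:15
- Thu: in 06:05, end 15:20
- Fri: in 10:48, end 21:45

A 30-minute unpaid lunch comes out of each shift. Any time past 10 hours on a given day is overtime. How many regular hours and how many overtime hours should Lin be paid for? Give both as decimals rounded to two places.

Regular 43.63 hours, overtime 0.45 hours

Mon: 10:34–20:26 = 9 h 52 min; less 30 min break → 9 h 22 min
Tue: 10:20–16:22 = 6 h 2 min; less 30 min break → 5 h 32 min
Wed: 07:46–18:15 = 10 h 29 min; less 30 min break → 9 h 59 min
Thu: 06:05–15:20 = 9 h 15 min; less 30 min break → 8 h 45 min
Fri: 10:48–21:45 = 10 h 57 min; less 30 min break → 10 h 27 min
Mon reg 9 h 22 min / OT 0 h 0 min; Tue reg 5 h 32 min / OT 0 h 0 min; Wed reg 9 h 59 min / OT 0 h 0 min; Thu reg 8 h 45 min / OT 0 h 0 min; Fri reg 10 h 0 min / OT 0 h 27 min.
Totals: regular 43 h 38 min, overtime 0 h 27 min.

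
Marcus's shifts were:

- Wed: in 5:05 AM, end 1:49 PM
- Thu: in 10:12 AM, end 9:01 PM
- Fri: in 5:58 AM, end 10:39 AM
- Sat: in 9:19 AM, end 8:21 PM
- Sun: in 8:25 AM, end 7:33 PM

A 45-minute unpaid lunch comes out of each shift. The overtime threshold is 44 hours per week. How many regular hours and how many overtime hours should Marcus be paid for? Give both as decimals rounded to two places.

Regular 42.65 hours, overtime 0.00 hours

Wed: 5:05 AM–1:49 PM = 8 h 44 min; less 45 min break → 7 h 59 min
Thu: 10:12 AM–9:01 PM = 10 h 49 min; less 45 min break → 10 h 4 min
Fri: 5:58 AM–10:39 AM = 4 h 41 min; less 45 min break → 3 h 56 min
Sat: 9:19 AM–8:21 PM = 11 h 2 min; less 45 min break → 10 h 17 min
Sun: 8:25 AM–7:33 PM = 11 h 8 min; less 45 min break → 10 h 23 min
Total worked: 42 h 39 min = 42.65 h.
Threshold 44 h → overtime 0 h 0 min, regular 42 h 39 min.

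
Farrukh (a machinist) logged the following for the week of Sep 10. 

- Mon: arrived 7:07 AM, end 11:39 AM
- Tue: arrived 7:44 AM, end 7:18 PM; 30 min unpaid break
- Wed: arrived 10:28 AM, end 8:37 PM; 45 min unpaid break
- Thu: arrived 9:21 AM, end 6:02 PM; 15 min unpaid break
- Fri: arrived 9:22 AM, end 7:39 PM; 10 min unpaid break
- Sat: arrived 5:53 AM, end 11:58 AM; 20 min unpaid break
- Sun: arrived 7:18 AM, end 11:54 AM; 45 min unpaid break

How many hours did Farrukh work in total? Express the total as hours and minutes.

Mon: 7:07 AM–11:39 AM = 4 h 32 min
Tue: 7:44 AM–7:18 PM = 11 h 34 min; less 30 min break → 11 h 4 min
Wed: 10:28 AM–8:37 PM = 10 h 9 min; less 45 min break → 9 h 24 min
Thu: 9:21 AM–6:02 PM = 8 h 41 min; less 15 min break → 8 h 26 min
Fri: 9:22 AM–7:39 PM = 10 h 17 min; less 10 min break → 10 h 7 min
Sat: 5:53 AM–11:58 AM = 6 h 5 min; less 20 min break → 5 h 45 min
Sun: 7:18 AM–11:54 AM = 4 h 36 min; less 45 min break → 3 h 51 min
Total: 4 h 32 min + 11 h 4 min + 9 h 24 min + 8 h 26 min + 10 h 7 min + 5 h 45 min + 3 h 51 min = 53 h 9 min.

53 h 9 min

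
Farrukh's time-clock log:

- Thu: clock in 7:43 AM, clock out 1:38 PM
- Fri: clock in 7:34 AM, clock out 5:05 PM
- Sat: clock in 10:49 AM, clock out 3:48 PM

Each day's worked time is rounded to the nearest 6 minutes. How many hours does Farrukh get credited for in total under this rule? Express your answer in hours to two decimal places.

20.40 hours

Thu: 7:43 AM–1:38 PM = 5 h 55 min → rounds to 5 h 54 min
Fri: 7:34 AM–5:05 PM = 9 h 31 min → rounds to 9 h 30 min
Sat: 10:49 AM–3:48 PM = 4 h 59 min → rounds to 5 h 0 min
Total credited: 20 h 24 min.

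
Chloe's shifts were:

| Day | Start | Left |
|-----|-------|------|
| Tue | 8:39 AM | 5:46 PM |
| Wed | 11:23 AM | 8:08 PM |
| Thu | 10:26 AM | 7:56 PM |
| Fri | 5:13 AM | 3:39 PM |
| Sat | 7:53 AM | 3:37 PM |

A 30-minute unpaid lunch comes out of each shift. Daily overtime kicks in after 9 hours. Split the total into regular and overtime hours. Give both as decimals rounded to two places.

Tue: 8:39 AM–5:46 PM = 9 h 7 min; less 30 min break → 8 h 37 min
Wed: 11:23 AM–8:08 PM = 8 h 45 min; less 30 min break → 8 h 15 min
Thu: 10:26 AM–7:56 PM = 9 h 30 min; less 30 min break → 9 h 0 min
Fri: 5:13 AM–3:39 PM = 10 h 26 min; less 30 min break → 9 h 56 min
Sat: 7:53 AM–3:37 PM = 7 h 44 min; less 30 min break → 7 h 14 min
Tue reg 8 h 37 min / OT 0 h 0 min; Wed reg 8 h 15 min / OT 0 h 0 min; Thu reg 9 h 0 min / OT 0 h 0 min; Fri reg 9 h 0 min / OT 0 h 56 min; Sat reg 7 h 14 min / OT 0 h 0 min.
Totals: regular 42 h 6 min, overtime 0 h 56 min.

Regular 42.10 hours, overtime 0.93 hours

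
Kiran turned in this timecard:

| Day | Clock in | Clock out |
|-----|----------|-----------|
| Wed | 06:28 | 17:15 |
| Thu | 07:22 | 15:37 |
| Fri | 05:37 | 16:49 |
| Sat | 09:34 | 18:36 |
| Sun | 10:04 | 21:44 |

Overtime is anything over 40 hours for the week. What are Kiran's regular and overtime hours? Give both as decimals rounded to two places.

Wed: 06:28–17:15 = 10 h 47 min
Thu: 07:22–15:37 = 8 h 15 min
Fri: 05:37–16:49 = 11 h 12 min
Sat: 09:34–18:36 = 9 h 2 min
Sun: 10:04–21:44 = 11 h 40 min
Total worked: 50 h 56 min = 50.93 h.
Threshold 40 h → overtime 10 h 56 min, regular 40 h 0 min.

Regular 40.00 hours, overtime 10.93 hours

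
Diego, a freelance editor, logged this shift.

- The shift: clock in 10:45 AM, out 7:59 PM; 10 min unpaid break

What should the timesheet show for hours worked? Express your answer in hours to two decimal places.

9.07 hours

The shift: 10:45 AM–7:59 PM = 9 h 14 min; less 10 min break → 9 h 4 min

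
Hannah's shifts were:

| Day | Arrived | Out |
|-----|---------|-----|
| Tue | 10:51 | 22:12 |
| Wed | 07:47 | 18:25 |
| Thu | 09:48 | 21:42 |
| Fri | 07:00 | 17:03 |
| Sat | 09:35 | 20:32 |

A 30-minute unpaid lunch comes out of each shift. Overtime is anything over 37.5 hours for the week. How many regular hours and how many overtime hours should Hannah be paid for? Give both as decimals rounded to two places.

Regular 37.50 hours, overtime 14.88 hours

Tue: 10:51–22:12 = 11 h 21 min; less 30 min break → 10 h 51 min
Wed: 07:47–18:25 = 10 h 38 min; less 30 min break → 10 h 8 min
Thu: 09:48–21:42 = 11 h 54 min; less 30 min break → 11 h 24 min
Fri: 07:00–17:03 = 10 h 3 min; less 30 min break → 9 h 33 min
Sat: 09:35–20:32 = 10 h 57 min; less 30 min break → 10 h 27 min
Total worked: 52 h 23 min = 52.38 h.
Threshold 37.5 h → overtime 14 h 53 min, regular 37 h 30 min.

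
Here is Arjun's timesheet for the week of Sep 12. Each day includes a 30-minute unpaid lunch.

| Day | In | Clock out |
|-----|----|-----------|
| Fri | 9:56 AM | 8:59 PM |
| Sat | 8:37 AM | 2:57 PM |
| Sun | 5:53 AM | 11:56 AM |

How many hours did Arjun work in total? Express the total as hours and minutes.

21 h 56 min

Fri: 9:56 AM–8:59 PM = 11 h 3 min; less 30 min break → 10 h 33 min
Sat: 8:37 AM–2:57 PM = 6 h 20 min; less 30 min break → 5 h 50 min
Sun: 5:53 AM–11:56 AM = 6 h 3 min; less 30 min break → 5 h 33 min
Total: 10 h 33 min + 5 h 50 min + 5 h 33 min = 21 h 56 min.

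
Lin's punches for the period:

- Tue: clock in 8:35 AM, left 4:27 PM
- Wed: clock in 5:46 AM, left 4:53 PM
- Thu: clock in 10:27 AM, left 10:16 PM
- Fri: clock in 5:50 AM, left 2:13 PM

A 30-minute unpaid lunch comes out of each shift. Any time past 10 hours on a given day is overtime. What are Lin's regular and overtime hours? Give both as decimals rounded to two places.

Tue: 8:35 AM–4:27 PM = 7 h 52 min; less 30 min break → 7 h 22 min
Wed: 5:46 AM–4:53 PM = 11 h 7 min; less 30 min break → 10 h 37 min
Thu: 10:27 AM–10:16 PM = 11 h 49 min; less 30 min break → 11 h 19 min
Fri: 5:50 AM–2:13 PM = 8 h 23 min; less 30 min break → 7 h 53 min
Tue reg 7 h 22 min / OT 0 h 0 min; Wed reg 10 h 0 min / OT 0 h 37 min; Thu reg 10 h 0 min / OT 1 h 19 min; Fri reg 7 h 53 min / OT 0 h 0 min.
Totals: regular 35 h 15 min, overtime 1 h 56 min.

Regular 35.25 hours, overtime 1.93 hours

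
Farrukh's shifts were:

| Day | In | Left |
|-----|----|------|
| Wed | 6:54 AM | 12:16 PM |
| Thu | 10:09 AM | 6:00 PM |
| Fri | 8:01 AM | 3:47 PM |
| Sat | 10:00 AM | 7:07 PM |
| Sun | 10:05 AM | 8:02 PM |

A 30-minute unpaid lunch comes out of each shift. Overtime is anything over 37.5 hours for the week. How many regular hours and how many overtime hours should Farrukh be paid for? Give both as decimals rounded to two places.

Regular 37.50 hours, overtime 0.05 hours

Wed: 6:54 AM–12:16 PM = 5 h 22 min; less 30 min break → 4 h 52 min
Thu: 10:09 AM–6:00 PM = 7 h 51 min; less 30 min break → 7 h 21 min
Fri: 8:01 AM–3:47 PM = 7 h 46 min; less 30 min break → 7 h 16 min
Sat: 10:00 AM–7:07 PM = 9 h 7 min; less 30 min break → 8 h 37 min
Sun: 10:05 AM–8:02 PM = 9 h 57 min; less 30 min break → 9 h 27 min
Total worked: 37 h 33 min = 37.55 h.
Threshold 37.5 h → overtime 0 h 3 min, regular 37 h 30 min.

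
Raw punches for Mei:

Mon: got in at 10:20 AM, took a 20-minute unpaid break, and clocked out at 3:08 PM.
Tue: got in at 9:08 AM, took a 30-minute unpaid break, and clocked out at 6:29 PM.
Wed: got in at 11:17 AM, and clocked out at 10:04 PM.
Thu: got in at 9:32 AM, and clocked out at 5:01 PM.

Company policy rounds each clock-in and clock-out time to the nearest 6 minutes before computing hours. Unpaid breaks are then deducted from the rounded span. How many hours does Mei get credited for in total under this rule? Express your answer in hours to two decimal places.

Mon: in 10:20 AM→10:18 AM, out 3:08 PM→3:06 PM; 4 h 48 min − 20 min = 4 h 28 min
Tue: in 9:08 AM→9:06 AM, out 6:29 PM→6:30 PM; 9 h 24 min − 30 min = 8 h 54 min
Wed: in 11:17 AM→11:18 AM, out 10:04 PM→10:06 PM; 10 h 48 min
Thu: in 9:32 AM→9:30 AM, out 5:01 PM→5:00 PM; 7 h 30 min
Total credited: 31 h 40 min.

31.67 hours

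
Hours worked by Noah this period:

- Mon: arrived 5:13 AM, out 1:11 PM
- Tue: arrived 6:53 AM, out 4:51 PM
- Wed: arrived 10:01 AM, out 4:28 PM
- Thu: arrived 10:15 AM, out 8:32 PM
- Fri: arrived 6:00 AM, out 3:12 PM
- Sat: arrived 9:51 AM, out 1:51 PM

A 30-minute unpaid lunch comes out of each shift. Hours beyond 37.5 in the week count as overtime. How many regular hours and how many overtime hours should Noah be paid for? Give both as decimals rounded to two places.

Mon: 5:13 AM–1:11 PM = 7 h 58 min; less 30 min break → 7 h 28 min
Tue: 6:53 AM–4:51 PM = 9 h 58 min; less 30 min break → 9 h 28 min
Wed: 10:01 AM–4:28 PM = 6 h 27 min; less 30 min break → 5 h 57 min
Thu: 10:15 AM–8:32 PM = 10 h 17 min; less 30 min break → 9 h 47 min
Fri: 6:00 AM–3:12 PM = 9 h 12 min; less 30 min break → 8 h 42 min
Sat: 9:51 AM–1:51 PM = 4 h 0 min; less 30 min break → 3 h 30 min
Total worked: 44 h 52 min = 44.87 h.
Threshold 37.5 h → overtime 7 h 22 min, regular 37 h 30 min.

Regular 37.50 hours, overtime 7.37 hours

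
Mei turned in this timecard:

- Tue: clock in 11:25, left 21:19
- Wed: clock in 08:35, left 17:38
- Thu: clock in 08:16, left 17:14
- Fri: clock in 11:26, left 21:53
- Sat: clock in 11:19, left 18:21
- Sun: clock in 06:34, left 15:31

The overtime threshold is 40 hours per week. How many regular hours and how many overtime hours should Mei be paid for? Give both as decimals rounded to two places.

Regular 40.00 hours, overtime 14.35 hours

Tue: 11:25–21:19 = 9 h 54 min
Wed: 08:35–17:38 = 9 h 3 min
Thu: 08:16–17:14 = 8 h 58 min
Fri: 11:26–21:53 = 10 h 27 min
Sat: 11:19–18:21 = 7 h 2 min
Sun: 06:34–15:31 = 8 h 57 min
Total worked: 54 h 21 min = 54.35 h.
Threshold 40 h → overtime 14 h 21 min, regular 40 h 0 min.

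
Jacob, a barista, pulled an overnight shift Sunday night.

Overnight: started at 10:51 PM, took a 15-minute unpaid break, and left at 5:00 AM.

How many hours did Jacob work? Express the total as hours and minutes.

5 h 54 min

Overnight: 10:51 PM → midnight = 1 h 9 min; midnight → 5:00 AM = 5 h 0 min; span 6 h 9 min; less 15 min break → 5 h 54 min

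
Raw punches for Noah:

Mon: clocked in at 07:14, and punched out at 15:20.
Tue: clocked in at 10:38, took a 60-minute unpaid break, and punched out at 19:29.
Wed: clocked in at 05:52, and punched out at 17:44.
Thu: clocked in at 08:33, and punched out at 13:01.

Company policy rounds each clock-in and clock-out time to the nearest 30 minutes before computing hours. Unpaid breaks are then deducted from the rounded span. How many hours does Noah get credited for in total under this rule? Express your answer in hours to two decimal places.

Mon: in 07:14→07:00, out 15:20→15:30; 8 h 30 min
Tue: in 10:38→10:30, out 19:29→19:30; 9 h 0 min − 60 min = 8 h 0 min
Wed: in 05:52→06:00, out 17:44→17:30; 11 h 30 min
Thu: in 08:33→08:30, out 13:01→13:00; 4 h 30 min
Total credited: 32 h 30 min.

32.50 hours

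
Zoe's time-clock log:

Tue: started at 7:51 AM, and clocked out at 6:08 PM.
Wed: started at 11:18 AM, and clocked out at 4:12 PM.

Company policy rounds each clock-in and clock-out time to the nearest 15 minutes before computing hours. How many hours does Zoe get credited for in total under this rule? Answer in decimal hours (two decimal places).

Tue: in 7:51 AM→7:45 AM, out 6:08 PM→6:15 PM; 10 h 30 min
Wed: in 11:18 AM→11:15 AM, out 4:12 PM→4:15 PM; 5 h 0 min
Total credited: 15 h 30 min.

15.50 hours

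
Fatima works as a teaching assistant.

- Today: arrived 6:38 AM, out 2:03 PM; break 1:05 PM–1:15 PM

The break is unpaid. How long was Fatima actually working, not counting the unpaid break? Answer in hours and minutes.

7 h 15 min

Today: 6:38 AM–2:03 PM = 7 h 25 min; less 10 min break → 7 h 15 min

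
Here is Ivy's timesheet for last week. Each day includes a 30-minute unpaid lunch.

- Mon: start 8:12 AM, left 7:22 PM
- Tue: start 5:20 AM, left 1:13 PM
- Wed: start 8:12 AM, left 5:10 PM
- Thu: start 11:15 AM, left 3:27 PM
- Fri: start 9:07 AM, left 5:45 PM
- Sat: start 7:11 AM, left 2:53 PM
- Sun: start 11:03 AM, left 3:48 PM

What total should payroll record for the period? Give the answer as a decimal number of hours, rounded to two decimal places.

Mon: 8:12 AM–7:22 PM = 11 h 10 min; less 30 min break → 10 h 40 min
Tue: 5:20 AM–1:13 PM = 7 h 53 min; less 30 min break → 7 h 23 min
Wed: 8:12 AM–5:10 PM = 8 h 58 min; less 30 min break → 8 h 28 min
Thu: 11:15 AM–3:27 PM = 4 h 12 min; less 30 min break → 3 h 42 min
Fri: 9:07 AM–5:45 PM = 8 h 38 min; less 30 min break → 8 h 8 min
Sat: 7:11 AM–2:53 PM = 7 h 42 min; less 30 min break → 7 h 12 min
Sun: 11:03 AM–3:48 PM = 4 h 45 min; less 30 min break → 4 h 15 min
Total: 10 h 40 min + 7 h 23 min + 8 h 28 min + 3 h 42 min + 8 h 8 min + 7 h 12 min + 4 h 15 min = 49 h 48 min.

49.80 hours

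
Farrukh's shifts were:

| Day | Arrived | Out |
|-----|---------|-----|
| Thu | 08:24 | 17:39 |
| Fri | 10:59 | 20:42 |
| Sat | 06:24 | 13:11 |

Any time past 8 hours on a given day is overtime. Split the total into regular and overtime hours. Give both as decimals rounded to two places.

Thu: 08:24–17:39 = 9 h 15 min
Fri: 10:59–20:42 = 9 h 43 min
Sat: 06:24–13:11 = 6 h 47 min
Thu reg 8 h 0 min / OT 1 h 15 min; Fri reg 8 h 0 min / OT 1 h 43 min; Sat reg 6 h 47 min / OT 0 h 0 min.
Totals: regular 22 h 47 min, overtime 2 h 58 min.

Regular 22.78 hours, overtime 2.97 hours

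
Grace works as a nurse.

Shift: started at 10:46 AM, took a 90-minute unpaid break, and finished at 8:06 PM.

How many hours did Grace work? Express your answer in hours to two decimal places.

7.83 hours

Shift: 10:46 AM–8:06 PM = 9 h 20 min; less 90 min break → 7 h 50 min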